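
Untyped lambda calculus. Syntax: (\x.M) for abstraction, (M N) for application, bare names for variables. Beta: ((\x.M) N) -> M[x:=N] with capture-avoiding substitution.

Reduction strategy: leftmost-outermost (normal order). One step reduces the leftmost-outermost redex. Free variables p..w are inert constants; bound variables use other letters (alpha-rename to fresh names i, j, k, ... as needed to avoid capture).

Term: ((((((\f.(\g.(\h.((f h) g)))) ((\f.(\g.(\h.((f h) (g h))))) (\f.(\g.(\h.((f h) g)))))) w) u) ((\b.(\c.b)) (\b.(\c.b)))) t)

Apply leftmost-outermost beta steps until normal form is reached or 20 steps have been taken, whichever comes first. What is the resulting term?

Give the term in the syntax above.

Answer: (((w (\c.(\b.(\c.b)))) (u w)) t)

Derivation:
Step 0: ((((((\f.(\g.(\h.((f h) g)))) ((\f.(\g.(\h.((f h) (g h))))) (\f.(\g.(\h.((f h) g)))))) w) u) ((\b.(\c.b)) (\b.(\c.b)))) t)
Step 1: (((((\g.(\h.((((\f.(\g.(\h.((f h) (g h))))) (\f.(\g.(\h.((f h) g))))) h) g))) w) u) ((\b.(\c.b)) (\b.(\c.b)))) t)
Step 2: ((((\h.((((\f.(\g.(\h.((f h) (g h))))) (\f.(\g.(\h.((f h) g))))) h) w)) u) ((\b.(\c.b)) (\b.(\c.b)))) t)
Step 3: ((((((\f.(\g.(\h.((f h) (g h))))) (\f.(\g.(\h.((f h) g))))) u) w) ((\b.(\c.b)) (\b.(\c.b)))) t)
Step 4: (((((\g.(\h.(((\f.(\g.(\h.((f h) g)))) h) (g h)))) u) w) ((\b.(\c.b)) (\b.(\c.b)))) t)
Step 5: ((((\h.(((\f.(\g.(\h.((f h) g)))) h) (u h))) w) ((\b.(\c.b)) (\b.(\c.b)))) t)
Step 6: (((((\f.(\g.(\h.((f h) g)))) w) (u w)) ((\b.(\c.b)) (\b.(\c.b)))) t)
Step 7: ((((\g.(\h.((w h) g))) (u w)) ((\b.(\c.b)) (\b.(\c.b)))) t)
Step 8: (((\h.((w h) (u w))) ((\b.(\c.b)) (\b.(\c.b)))) t)
Step 9: (((w ((\b.(\c.b)) (\b.(\c.b)))) (u w)) t)
Step 10: (((w (\c.(\b.(\c.b)))) (u w)) t)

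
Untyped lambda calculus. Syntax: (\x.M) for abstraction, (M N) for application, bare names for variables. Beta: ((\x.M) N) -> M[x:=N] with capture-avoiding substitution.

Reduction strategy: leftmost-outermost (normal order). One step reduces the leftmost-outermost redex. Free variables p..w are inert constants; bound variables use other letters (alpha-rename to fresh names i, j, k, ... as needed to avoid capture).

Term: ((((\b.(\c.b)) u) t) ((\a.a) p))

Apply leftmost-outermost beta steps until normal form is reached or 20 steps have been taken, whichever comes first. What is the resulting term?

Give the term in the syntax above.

Answer: (u p)

Derivation:
Step 0: ((((\b.(\c.b)) u) t) ((\a.a) p))
Step 1: (((\c.u) t) ((\a.a) p))
Step 2: (u ((\a.a) p))
Step 3: (u p)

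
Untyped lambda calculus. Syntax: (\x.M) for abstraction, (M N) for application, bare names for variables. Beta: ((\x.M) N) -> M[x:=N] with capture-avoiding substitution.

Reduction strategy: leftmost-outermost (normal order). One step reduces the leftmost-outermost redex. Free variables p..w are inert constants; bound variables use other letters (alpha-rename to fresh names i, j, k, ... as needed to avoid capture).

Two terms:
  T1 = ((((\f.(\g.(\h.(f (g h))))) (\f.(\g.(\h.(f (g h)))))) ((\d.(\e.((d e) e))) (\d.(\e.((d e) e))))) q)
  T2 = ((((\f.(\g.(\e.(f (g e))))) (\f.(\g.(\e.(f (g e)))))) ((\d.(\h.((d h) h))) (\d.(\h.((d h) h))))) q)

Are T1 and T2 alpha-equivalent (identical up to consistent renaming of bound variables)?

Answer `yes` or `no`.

Answer: yes

Derivation:
Term 1: ((((\f.(\g.(\h.(f (g h))))) (\f.(\g.(\h.(f (g h)))))) ((\d.(\e.((d e) e))) (\d.(\e.((d e) e))))) q)
Term 2: ((((\f.(\g.(\e.(f (g e))))) (\f.(\g.(\e.(f (g e)))))) ((\d.(\h.((d h) h))) (\d.(\h.((d h) h))))) q)
Alpha-equivalence: compare structure up to binder renaming.
Result: True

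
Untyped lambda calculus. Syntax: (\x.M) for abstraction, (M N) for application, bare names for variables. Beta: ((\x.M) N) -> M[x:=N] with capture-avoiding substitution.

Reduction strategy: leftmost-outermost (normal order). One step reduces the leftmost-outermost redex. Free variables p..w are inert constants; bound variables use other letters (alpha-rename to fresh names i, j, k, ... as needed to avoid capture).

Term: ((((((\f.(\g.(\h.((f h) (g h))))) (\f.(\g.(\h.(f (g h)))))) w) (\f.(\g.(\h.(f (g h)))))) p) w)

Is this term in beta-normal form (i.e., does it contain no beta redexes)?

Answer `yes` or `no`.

Term: ((((((\f.(\g.(\h.((f h) (g h))))) (\f.(\g.(\h.(f (g h)))))) w) (\f.(\g.(\h.(f (g h)))))) p) w)
Found 1 beta redex(es).

Answer: no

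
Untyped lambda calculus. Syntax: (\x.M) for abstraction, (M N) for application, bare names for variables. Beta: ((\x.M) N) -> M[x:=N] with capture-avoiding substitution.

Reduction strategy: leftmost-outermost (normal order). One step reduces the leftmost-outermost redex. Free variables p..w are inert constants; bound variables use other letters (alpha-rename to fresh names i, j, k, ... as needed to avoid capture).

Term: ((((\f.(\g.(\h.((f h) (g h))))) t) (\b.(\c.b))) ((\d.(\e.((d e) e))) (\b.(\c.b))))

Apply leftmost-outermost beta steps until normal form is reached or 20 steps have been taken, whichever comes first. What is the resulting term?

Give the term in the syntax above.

Step 0: ((((\f.(\g.(\h.((f h) (g h))))) t) (\b.(\c.b))) ((\d.(\e.((d e) e))) (\b.(\c.b))))
Step 1: (((\g.(\h.((t h) (g h)))) (\b.(\c.b))) ((\d.(\e.((d e) e))) (\b.(\c.b))))
Step 2: ((\h.((t h) ((\b.(\c.b)) h))) ((\d.(\e.((d e) e))) (\b.(\c.b))))
Step 3: ((t ((\d.(\e.((d e) e))) (\b.(\c.b)))) ((\b.(\c.b)) ((\d.(\e.((d e) e))) (\b.(\c.b)))))
Step 4: ((t (\e.(((\b.(\c.b)) e) e))) ((\b.(\c.b)) ((\d.(\e.((d e) e))) (\b.(\c.b)))))
Step 5: ((t (\e.((\c.e) e))) ((\b.(\c.b)) ((\d.(\e.((d e) e))) (\b.(\c.b)))))
Step 6: ((t (\e.e)) ((\b.(\c.b)) ((\d.(\e.((d e) e))) (\b.(\c.b)))))
Step 7: ((t (\e.e)) (\c.((\d.(\e.((d e) e))) (\b.(\c.b)))))
Step 8: ((t (\e.e)) (\c.(\e.(((\b.(\c.b)) e) e))))
Step 9: ((t (\e.e)) (\c.(\e.((\c.e) e))))
Step 10: ((t (\e.e)) (\c.(\e.e)))

Answer: ((t (\e.e)) (\c.(\e.e)))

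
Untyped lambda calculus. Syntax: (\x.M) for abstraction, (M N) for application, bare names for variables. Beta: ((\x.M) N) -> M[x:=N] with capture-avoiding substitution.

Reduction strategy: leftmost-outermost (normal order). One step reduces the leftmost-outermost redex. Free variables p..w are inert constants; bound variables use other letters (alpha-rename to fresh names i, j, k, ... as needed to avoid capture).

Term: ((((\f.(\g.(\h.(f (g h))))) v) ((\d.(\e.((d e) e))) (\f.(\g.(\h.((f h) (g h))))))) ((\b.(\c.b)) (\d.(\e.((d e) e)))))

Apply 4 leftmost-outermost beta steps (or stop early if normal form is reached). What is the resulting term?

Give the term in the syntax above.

Step 0: ((((\f.(\g.(\h.(f (g h))))) v) ((\d.(\e.((d e) e))) (\f.(\g.(\h.((f h) (g h))))))) ((\b.(\c.b)) (\d.(\e.((d e) e)))))
Step 1: (((\g.(\h.(v (g h)))) ((\d.(\e.((d e) e))) (\f.(\g.(\h.((f h) (g h))))))) ((\b.(\c.b)) (\d.(\e.((d e) e)))))
Step 2: ((\h.(v (((\d.(\e.((d e) e))) (\f.(\g.(\h.((f h) (g h)))))) h))) ((\b.(\c.b)) (\d.(\e.((d e) e)))))
Step 3: (v (((\d.(\e.((d e) e))) (\f.(\g.(\h.((f h) (g h)))))) ((\b.(\c.b)) (\d.(\e.((d e) e))))))
Step 4: (v ((\e.(((\f.(\g.(\h.((f h) (g h))))) e) e)) ((\b.(\c.b)) (\d.(\e.((d e) e))))))

Answer: (v ((\e.(((\f.(\g.(\h.((f h) (g h))))) e) e)) ((\b.(\c.b)) (\d.(\e.((d e) e))))))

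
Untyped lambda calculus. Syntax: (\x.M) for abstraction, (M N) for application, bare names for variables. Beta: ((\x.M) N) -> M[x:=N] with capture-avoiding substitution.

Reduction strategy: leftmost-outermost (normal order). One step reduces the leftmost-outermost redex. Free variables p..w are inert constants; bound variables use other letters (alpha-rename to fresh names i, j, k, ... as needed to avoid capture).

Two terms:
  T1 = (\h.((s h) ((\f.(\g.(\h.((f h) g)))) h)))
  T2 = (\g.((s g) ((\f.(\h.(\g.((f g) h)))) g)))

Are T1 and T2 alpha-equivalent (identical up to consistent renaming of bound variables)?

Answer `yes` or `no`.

Term 1: (\h.((s h) ((\f.(\g.(\h.((f h) g)))) h)))
Term 2: (\g.((s g) ((\f.(\h.(\g.((f g) h)))) g)))
Alpha-equivalence: compare structure up to binder renaming.
Result: True

Answer: yes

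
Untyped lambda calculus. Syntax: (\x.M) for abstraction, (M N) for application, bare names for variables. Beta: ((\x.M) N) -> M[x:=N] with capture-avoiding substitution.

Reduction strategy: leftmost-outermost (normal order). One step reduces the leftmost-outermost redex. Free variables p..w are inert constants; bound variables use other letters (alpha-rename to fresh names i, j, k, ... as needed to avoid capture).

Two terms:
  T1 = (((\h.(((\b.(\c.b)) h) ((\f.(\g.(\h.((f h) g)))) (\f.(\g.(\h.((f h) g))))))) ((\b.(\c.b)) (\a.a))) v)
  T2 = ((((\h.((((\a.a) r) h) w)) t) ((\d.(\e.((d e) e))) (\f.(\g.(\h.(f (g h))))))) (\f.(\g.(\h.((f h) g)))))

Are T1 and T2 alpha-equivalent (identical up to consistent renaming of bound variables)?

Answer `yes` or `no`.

Term 1: (((\h.(((\b.(\c.b)) h) ((\f.(\g.(\h.((f h) g)))) (\f.(\g.(\h.((f h) g))))))) ((\b.(\c.b)) (\a.a))) v)
Term 2: ((((\h.((((\a.a) r) h) w)) t) ((\d.(\e.((d e) e))) (\f.(\g.(\h.(f (g h))))))) (\f.(\g.(\h.((f h) g)))))
Alpha-equivalence: compare structure up to binder renaming.
Result: False

Answer: no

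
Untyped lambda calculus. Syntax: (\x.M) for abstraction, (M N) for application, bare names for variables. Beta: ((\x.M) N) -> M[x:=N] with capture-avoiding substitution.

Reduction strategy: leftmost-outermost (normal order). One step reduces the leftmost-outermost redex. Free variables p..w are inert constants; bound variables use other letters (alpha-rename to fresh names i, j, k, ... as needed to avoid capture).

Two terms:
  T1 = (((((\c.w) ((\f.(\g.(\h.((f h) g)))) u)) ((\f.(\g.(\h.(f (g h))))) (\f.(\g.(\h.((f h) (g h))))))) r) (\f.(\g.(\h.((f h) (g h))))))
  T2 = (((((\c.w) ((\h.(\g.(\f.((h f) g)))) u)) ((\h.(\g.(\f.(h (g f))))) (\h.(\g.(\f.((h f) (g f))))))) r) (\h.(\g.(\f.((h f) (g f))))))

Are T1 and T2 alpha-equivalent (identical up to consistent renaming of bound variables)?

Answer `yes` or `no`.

Answer: yes

Derivation:
Term 1: (((((\c.w) ((\f.(\g.(\h.((f h) g)))) u)) ((\f.(\g.(\h.(f (g h))))) (\f.(\g.(\h.((f h) (g h))))))) r) (\f.(\g.(\h.((f h) (g h))))))
Term 2: (((((\c.w) ((\h.(\g.(\f.((h f) g)))) u)) ((\h.(\g.(\f.(h (g f))))) (\h.(\g.(\f.((h f) (g f))))))) r) (\h.(\g.(\f.((h f) (g f))))))
Alpha-equivalence: compare structure up to binder renaming.
Result: True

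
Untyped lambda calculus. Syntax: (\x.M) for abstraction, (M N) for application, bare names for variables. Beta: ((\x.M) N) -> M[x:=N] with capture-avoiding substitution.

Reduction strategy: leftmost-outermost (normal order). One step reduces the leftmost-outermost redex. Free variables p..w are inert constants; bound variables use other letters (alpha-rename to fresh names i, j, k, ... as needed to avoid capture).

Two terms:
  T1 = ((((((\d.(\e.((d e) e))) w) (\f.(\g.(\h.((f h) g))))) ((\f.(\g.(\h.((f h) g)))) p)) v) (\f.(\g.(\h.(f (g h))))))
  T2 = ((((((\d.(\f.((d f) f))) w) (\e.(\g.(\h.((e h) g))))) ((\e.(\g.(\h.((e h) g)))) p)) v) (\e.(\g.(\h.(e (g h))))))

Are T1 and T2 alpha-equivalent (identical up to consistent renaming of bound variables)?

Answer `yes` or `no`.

Answer: yes

Derivation:
Term 1: ((((((\d.(\e.((d e) e))) w) (\f.(\g.(\h.((f h) g))))) ((\f.(\g.(\h.((f h) g)))) p)) v) (\f.(\g.(\h.(f (g h))))))
Term 2: ((((((\d.(\f.((d f) f))) w) (\e.(\g.(\h.((e h) g))))) ((\e.(\g.(\h.((e h) g)))) p)) v) (\e.(\g.(\h.(e (g h))))))
Alpha-equivalence: compare structure up to binder renaming.
Result: True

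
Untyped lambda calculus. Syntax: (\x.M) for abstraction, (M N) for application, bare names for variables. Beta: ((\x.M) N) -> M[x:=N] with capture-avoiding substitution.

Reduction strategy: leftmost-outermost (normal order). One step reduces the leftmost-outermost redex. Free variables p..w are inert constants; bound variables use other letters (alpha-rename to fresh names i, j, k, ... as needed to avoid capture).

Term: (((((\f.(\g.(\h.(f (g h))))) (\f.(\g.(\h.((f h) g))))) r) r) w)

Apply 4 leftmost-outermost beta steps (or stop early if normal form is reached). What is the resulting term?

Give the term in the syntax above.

Step 0: (((((\f.(\g.(\h.(f (g h))))) (\f.(\g.(\h.((f h) g))))) r) r) w)
Step 1: ((((\g.(\h.((\f.(\g.(\h.((f h) g)))) (g h)))) r) r) w)
Step 2: (((\h.((\f.(\g.(\h.((f h) g)))) (r h))) r) w)
Step 3: (((\f.(\g.(\h.((f h) g)))) (r r)) w)
Step 4: ((\g.(\h.(((r r) h) g))) w)

Answer: ((\g.(\h.(((r r) h) g))) w)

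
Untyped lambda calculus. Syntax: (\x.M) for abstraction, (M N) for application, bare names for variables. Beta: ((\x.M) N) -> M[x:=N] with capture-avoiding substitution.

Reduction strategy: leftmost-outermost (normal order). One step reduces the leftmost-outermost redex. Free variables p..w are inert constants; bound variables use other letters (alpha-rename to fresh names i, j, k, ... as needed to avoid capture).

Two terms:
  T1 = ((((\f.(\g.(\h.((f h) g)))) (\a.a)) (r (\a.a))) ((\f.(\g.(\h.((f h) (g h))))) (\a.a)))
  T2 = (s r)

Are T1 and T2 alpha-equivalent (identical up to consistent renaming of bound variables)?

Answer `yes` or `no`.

Answer: no

Derivation:
Term 1: ((((\f.(\g.(\h.((f h) g)))) (\a.a)) (r (\a.a))) ((\f.(\g.(\h.((f h) (g h))))) (\a.a)))
Term 2: (s r)
Alpha-equivalence: compare structure up to binder renaming.
Result: False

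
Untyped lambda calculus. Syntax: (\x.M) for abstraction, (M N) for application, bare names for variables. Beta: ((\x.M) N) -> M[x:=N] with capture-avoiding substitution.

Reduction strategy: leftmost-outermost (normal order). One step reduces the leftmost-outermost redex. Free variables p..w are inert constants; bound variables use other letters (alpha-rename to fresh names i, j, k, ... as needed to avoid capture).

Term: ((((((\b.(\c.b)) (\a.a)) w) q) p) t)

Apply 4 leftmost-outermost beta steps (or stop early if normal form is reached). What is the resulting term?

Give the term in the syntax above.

Step 0: ((((((\b.(\c.b)) (\a.a)) w) q) p) t)
Step 1: (((((\c.(\a.a)) w) q) p) t)
Step 2: ((((\a.a) q) p) t)
Step 3: ((q p) t)
Step 4: (normal form reached)

Answer: ((q p) t)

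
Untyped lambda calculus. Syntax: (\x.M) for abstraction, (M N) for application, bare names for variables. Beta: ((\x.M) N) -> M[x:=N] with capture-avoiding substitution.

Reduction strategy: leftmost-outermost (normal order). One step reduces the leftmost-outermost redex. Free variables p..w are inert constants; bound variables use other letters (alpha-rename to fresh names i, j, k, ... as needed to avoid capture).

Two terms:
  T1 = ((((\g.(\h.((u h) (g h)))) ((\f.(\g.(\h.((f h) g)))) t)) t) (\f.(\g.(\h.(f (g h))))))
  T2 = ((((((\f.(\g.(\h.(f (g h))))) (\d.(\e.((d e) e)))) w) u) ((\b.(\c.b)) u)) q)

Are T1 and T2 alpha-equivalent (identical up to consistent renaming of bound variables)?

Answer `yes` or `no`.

Answer: no

Derivation:
Term 1: ((((\g.(\h.((u h) (g h)))) ((\f.(\g.(\h.((f h) g)))) t)) t) (\f.(\g.(\h.(f (g h))))))
Term 2: ((((((\f.(\g.(\h.(f (g h))))) (\d.(\e.((d e) e)))) w) u) ((\b.(\c.b)) u)) q)
Alpha-equivalence: compare structure up to binder renaming.
Result: False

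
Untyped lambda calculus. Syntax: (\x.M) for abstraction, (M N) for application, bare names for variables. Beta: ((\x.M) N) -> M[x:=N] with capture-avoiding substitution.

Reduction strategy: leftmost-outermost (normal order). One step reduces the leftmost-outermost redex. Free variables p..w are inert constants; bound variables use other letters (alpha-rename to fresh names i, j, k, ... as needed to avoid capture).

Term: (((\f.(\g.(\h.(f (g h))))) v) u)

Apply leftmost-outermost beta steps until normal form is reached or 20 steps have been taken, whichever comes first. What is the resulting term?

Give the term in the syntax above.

Answer: (\h.(v (u h)))

Derivation:
Step 0: (((\f.(\g.(\h.(f (g h))))) v) u)
Step 1: ((\g.(\h.(v (g h)))) u)
Step 2: (\h.(v (u h)))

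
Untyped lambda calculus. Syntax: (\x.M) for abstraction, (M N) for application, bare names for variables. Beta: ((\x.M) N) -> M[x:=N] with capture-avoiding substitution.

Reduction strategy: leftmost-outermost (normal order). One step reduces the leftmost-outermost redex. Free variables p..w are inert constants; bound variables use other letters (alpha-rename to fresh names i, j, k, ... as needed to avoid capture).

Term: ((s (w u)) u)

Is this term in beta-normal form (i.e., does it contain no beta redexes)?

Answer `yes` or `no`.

Term: ((s (w u)) u)
No beta redexes found.

Answer: yes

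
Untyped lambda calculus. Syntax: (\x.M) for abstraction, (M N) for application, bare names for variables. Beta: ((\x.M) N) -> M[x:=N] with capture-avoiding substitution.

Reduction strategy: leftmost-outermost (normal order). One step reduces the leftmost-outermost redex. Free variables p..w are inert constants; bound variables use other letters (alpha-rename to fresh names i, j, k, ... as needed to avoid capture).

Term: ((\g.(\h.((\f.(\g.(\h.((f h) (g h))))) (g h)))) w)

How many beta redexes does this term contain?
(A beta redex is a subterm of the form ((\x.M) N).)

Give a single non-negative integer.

Answer: 2

Derivation:
Term: ((\g.(\h.((\f.(\g.(\h.((f h) (g h))))) (g h)))) w)
  Redex: ((\g.(\h.((\f.(\g.(\h.((f h) (g h))))) (g h)))) w)
  Redex: ((\f.(\g.(\h.((f h) (g h))))) (g h))
Total redexes: 2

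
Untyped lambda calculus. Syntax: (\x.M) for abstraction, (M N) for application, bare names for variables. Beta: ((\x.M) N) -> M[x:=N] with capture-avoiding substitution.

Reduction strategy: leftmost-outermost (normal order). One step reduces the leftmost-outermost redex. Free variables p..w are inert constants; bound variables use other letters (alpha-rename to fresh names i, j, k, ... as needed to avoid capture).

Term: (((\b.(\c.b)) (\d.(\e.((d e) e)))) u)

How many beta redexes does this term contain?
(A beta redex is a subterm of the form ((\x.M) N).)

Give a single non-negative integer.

Term: (((\b.(\c.b)) (\d.(\e.((d e) e)))) u)
  Redex: ((\b.(\c.b)) (\d.(\e.((d e) e))))
Total redexes: 1

Answer: 1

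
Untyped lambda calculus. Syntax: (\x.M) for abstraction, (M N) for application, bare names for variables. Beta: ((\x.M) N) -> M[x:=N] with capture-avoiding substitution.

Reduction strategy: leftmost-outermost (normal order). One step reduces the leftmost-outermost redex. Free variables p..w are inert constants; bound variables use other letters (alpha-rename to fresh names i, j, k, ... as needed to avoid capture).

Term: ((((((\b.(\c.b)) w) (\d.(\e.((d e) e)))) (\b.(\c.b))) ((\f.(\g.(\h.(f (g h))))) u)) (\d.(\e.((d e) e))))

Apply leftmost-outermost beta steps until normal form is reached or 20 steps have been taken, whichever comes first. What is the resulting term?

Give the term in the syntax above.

Step 0: ((((((\b.(\c.b)) w) (\d.(\e.((d e) e)))) (\b.(\c.b))) ((\f.(\g.(\h.(f (g h))))) u)) (\d.(\e.((d e) e))))
Step 1: (((((\c.w) (\d.(\e.((d e) e)))) (\b.(\c.b))) ((\f.(\g.(\h.(f (g h))))) u)) (\d.(\e.((d e) e))))
Step 2: (((w (\b.(\c.b))) ((\f.(\g.(\h.(f (g h))))) u)) (\d.(\e.((d e) e))))
Step 3: (((w (\b.(\c.b))) (\g.(\h.(u (g h))))) (\d.(\e.((d e) e))))

Answer: (((w (\b.(\c.b))) (\g.(\h.(u (g h))))) (\d.(\e.((d e) e))))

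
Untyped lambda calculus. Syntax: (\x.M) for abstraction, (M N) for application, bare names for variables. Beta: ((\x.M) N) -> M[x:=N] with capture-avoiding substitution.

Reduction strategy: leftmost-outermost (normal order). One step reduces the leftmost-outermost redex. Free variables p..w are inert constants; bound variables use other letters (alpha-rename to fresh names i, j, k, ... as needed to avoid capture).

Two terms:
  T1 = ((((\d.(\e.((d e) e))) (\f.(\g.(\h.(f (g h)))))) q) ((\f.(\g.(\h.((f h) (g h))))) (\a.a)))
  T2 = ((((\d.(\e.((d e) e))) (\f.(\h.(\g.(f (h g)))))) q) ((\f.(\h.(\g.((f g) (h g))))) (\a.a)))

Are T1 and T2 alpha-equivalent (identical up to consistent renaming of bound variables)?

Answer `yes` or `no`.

Answer: yes

Derivation:
Term 1: ((((\d.(\e.((d e) e))) (\f.(\g.(\h.(f (g h)))))) q) ((\f.(\g.(\h.((f h) (g h))))) (\a.a)))
Term 2: ((((\d.(\e.((d e) e))) (\f.(\h.(\g.(f (h g)))))) q) ((\f.(\h.(\g.((f g) (h g))))) (\a.a)))
Alpha-equivalence: compare structure up to binder renaming.
Result: True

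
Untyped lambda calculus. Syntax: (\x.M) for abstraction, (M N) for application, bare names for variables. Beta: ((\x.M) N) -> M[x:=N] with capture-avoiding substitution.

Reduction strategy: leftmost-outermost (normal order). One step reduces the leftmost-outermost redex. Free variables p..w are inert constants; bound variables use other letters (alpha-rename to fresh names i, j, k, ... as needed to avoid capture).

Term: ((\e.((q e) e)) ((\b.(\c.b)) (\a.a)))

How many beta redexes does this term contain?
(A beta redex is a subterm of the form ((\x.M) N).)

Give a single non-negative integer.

Answer: 2

Derivation:
Term: ((\e.((q e) e)) ((\b.(\c.b)) (\a.a)))
  Redex: ((\e.((q e) e)) ((\b.(\c.b)) (\a.a)))
  Redex: ((\b.(\c.b)) (\a.a))
Total redexes: 2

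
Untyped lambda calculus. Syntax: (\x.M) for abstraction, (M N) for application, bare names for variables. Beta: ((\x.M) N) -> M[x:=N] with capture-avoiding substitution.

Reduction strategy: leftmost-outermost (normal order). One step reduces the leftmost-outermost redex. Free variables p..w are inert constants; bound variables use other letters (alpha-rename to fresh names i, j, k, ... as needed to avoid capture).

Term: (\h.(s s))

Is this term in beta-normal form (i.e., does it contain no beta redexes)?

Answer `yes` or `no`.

Term: (\h.(s s))
No beta redexes found.

Answer: yes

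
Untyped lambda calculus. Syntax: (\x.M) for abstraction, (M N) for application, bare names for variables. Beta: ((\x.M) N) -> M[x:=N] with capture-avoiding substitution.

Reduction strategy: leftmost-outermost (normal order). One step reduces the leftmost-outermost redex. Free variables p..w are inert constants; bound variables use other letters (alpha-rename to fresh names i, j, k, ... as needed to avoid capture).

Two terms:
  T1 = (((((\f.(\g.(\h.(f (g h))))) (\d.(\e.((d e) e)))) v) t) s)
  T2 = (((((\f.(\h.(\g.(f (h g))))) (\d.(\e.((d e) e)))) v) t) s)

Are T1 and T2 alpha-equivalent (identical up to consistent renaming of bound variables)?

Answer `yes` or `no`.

Answer: yes

Derivation:
Term 1: (((((\f.(\g.(\h.(f (g h))))) (\d.(\e.((d e) e)))) v) t) s)
Term 2: (((((\f.(\h.(\g.(f (h g))))) (\d.(\e.((d e) e)))) v) t) s)
Alpha-equivalence: compare structure up to binder renaming.
Result: True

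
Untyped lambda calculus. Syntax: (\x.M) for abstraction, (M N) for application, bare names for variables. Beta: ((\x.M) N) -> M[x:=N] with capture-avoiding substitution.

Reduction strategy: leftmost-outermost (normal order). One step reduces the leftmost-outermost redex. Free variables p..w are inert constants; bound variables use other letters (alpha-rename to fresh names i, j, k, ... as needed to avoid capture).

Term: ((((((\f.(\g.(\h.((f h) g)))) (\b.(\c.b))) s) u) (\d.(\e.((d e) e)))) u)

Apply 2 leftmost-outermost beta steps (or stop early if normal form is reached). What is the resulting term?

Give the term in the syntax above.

Step 0: ((((((\f.(\g.(\h.((f h) g)))) (\b.(\c.b))) s) u) (\d.(\e.((d e) e)))) u)
Step 1: (((((\g.(\h.(((\b.(\c.b)) h) g))) s) u) (\d.(\e.((d e) e)))) u)
Step 2: ((((\h.(((\b.(\c.b)) h) s)) u) (\d.(\e.((d e) e)))) u)

Answer: ((((\h.(((\b.(\c.b)) h) s)) u) (\d.(\e.((d e) e)))) u)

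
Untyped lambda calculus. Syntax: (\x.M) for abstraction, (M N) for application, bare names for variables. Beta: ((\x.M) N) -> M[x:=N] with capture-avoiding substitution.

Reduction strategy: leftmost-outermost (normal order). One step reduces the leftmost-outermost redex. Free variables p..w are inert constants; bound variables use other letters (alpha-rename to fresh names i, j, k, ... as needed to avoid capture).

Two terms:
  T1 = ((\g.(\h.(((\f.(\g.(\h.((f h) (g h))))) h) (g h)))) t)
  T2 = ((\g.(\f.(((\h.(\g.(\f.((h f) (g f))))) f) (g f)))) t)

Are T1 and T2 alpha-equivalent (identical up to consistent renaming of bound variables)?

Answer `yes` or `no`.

Term 1: ((\g.(\h.(((\f.(\g.(\h.((f h) (g h))))) h) (g h)))) t)
Term 2: ((\g.(\f.(((\h.(\g.(\f.((h f) (g f))))) f) (g f)))) t)
Alpha-equivalence: compare structure up to binder renaming.
Result: True

Answer: yes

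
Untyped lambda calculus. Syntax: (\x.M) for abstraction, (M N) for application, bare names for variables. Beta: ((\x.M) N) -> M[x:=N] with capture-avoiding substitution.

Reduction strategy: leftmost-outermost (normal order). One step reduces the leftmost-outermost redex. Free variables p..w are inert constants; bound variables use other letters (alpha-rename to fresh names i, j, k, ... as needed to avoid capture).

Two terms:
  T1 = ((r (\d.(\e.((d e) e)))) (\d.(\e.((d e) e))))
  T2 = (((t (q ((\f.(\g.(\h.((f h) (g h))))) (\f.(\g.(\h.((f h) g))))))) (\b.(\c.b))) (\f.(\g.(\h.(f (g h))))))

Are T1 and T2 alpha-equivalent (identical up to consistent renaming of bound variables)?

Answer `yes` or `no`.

Term 1: ((r (\d.(\e.((d e) e)))) (\d.(\e.((d e) e))))
Term 2: (((t (q ((\f.(\g.(\h.((f h) (g h))))) (\f.(\g.(\h.((f h) g))))))) (\b.(\c.b))) (\f.(\g.(\h.(f (g h))))))
Alpha-equivalence: compare structure up to binder renaming.
Result: False

Answer: no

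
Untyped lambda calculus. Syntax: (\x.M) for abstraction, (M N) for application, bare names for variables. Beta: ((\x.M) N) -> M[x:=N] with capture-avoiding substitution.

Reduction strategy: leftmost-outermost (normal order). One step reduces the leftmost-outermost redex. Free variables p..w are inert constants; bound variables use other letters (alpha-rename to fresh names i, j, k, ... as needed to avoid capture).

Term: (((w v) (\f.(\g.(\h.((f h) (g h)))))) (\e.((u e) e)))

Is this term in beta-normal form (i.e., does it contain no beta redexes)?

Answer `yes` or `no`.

Answer: yes

Derivation:
Term: (((w v) (\f.(\g.(\h.((f h) (g h)))))) (\e.((u e) e)))
No beta redexes found.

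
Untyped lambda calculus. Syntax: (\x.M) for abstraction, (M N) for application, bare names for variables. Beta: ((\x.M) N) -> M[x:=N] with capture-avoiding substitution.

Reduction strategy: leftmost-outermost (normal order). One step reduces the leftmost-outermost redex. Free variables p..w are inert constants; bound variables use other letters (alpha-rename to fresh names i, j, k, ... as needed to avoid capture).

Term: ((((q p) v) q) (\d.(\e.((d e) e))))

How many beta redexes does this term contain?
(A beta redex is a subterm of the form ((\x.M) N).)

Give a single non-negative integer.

Term: ((((q p) v) q) (\d.(\e.((d e) e))))
  (no redexes)
Total redexes: 0

Answer: 0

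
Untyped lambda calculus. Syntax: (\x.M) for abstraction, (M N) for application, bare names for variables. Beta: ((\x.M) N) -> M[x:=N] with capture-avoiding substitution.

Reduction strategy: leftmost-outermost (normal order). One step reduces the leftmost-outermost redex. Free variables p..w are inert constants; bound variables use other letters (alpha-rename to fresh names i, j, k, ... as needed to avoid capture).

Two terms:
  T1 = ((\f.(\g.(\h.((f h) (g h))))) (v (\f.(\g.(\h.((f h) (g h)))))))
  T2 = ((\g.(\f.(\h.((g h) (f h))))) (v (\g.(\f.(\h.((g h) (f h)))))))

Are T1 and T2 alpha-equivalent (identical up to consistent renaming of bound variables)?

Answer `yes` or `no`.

Term 1: ((\f.(\g.(\h.((f h) (g h))))) (v (\f.(\g.(\h.((f h) (g h)))))))
Term 2: ((\g.(\f.(\h.((g h) (f h))))) (v (\g.(\f.(\h.((g h) (f h)))))))
Alpha-equivalence: compare structure up to binder renaming.
Result: True

Answer: yes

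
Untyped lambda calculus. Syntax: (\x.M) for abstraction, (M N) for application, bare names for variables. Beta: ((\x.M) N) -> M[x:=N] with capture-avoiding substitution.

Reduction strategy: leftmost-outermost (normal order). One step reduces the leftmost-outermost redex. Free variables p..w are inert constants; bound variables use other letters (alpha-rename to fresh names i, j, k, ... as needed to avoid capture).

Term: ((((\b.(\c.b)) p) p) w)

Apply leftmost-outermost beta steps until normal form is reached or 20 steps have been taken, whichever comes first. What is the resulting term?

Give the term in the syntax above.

Step 0: ((((\b.(\c.b)) p) p) w)
Step 1: (((\c.p) p) w)
Step 2: (p w)

Answer: (p w)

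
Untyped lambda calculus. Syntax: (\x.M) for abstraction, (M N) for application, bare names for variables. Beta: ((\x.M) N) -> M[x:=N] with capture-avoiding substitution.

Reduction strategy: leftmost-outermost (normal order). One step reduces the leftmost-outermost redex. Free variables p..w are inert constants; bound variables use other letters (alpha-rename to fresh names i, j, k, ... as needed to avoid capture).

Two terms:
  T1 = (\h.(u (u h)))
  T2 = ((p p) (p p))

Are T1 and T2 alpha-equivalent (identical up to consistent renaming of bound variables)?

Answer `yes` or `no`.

Term 1: (\h.(u (u h)))
Term 2: ((p p) (p p))
Alpha-equivalence: compare structure up to binder renaming.
Result: False

Answer: no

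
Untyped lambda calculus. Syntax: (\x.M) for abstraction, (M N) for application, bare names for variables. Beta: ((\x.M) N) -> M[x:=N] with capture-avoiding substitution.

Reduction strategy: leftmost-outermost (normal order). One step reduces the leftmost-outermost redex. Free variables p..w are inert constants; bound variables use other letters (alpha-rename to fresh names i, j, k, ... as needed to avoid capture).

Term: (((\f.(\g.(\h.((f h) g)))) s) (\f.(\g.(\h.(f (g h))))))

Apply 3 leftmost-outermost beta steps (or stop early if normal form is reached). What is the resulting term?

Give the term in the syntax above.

Step 0: (((\f.(\g.(\h.((f h) g)))) s) (\f.(\g.(\h.(f (g h))))))
Step 1: ((\g.(\h.((s h) g))) (\f.(\g.(\h.(f (g h))))))
Step 2: (\h.((s h) (\f.(\g.(\h.(f (g h)))))))
Step 3: (normal form reached)

Answer: (\h.((s h) (\f.(\g.(\h.(f (g h)))))))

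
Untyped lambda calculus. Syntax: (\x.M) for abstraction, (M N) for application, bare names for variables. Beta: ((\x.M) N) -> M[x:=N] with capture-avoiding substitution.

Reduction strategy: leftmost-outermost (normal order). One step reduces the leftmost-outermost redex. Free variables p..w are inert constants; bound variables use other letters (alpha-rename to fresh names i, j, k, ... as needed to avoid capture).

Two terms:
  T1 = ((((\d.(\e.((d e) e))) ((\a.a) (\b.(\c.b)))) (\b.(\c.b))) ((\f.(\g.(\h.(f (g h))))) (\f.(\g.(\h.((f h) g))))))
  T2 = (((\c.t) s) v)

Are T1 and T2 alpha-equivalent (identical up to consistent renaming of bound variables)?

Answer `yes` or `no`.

Answer: no

Derivation:
Term 1: ((((\d.(\e.((d e) e))) ((\a.a) (\b.(\c.b)))) (\b.(\c.b))) ((\f.(\g.(\h.(f (g h))))) (\f.(\g.(\h.((f h) g))))))
Term 2: (((\c.t) s) v)
Alpha-equivalence: compare structure up to binder renaming.
Result: False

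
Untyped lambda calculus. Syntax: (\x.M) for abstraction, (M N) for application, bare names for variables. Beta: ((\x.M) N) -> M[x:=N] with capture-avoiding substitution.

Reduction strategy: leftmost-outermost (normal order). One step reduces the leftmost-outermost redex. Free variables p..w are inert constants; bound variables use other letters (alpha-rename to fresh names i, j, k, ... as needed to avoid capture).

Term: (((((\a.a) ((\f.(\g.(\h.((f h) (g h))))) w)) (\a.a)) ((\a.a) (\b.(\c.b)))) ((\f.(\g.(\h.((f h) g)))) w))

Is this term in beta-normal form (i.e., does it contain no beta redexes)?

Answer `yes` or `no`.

Term: (((((\a.a) ((\f.(\g.(\h.((f h) (g h))))) w)) (\a.a)) ((\a.a) (\b.(\c.b)))) ((\f.(\g.(\h.((f h) g)))) w))
Found 4 beta redex(es).

Answer: no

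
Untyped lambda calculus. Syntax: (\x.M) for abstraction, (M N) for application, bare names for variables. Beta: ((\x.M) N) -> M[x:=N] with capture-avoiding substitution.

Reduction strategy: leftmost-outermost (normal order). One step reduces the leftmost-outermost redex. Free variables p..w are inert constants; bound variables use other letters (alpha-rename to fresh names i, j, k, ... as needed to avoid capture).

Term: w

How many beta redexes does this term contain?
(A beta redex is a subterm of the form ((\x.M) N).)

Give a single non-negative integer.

Answer: 0

Derivation:
Term: w
  (no redexes)
Total redexes: 0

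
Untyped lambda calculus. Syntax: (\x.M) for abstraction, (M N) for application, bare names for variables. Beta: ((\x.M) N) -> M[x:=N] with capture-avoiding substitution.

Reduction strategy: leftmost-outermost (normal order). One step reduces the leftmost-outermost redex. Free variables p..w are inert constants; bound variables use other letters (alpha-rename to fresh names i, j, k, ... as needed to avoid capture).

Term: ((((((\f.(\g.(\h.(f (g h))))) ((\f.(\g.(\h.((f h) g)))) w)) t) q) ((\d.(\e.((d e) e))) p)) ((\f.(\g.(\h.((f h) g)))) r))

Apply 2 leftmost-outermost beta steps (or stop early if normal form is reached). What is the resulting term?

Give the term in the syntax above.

Answer: ((((\h.(((\f.(\g.(\h.((f h) g)))) w) (t h))) q) ((\d.(\e.((d e) e))) p)) ((\f.(\g.(\h.((f h) g)))) r))

Derivation:
Step 0: ((((((\f.(\g.(\h.(f (g h))))) ((\f.(\g.(\h.((f h) g)))) w)) t) q) ((\d.(\e.((d e) e))) p)) ((\f.(\g.(\h.((f h) g)))) r))
Step 1: (((((\g.(\h.(((\f.(\g.(\h.((f h) g)))) w) (g h)))) t) q) ((\d.(\e.((d e) e))) p)) ((\f.(\g.(\h.((f h) g)))) r))
Step 2: ((((\h.(((\f.(\g.(\h.((f h) g)))) w) (t h))) q) ((\d.(\e.((d e) e))) p)) ((\f.(\g.(\h.((f h) g)))) r))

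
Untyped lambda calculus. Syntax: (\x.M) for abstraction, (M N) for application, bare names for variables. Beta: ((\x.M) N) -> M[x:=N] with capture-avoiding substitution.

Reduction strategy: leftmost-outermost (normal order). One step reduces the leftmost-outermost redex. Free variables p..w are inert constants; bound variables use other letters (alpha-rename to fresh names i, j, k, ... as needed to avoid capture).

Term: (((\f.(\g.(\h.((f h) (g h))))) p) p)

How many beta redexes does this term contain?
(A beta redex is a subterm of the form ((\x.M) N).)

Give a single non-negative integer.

Answer: 1

Derivation:
Term: (((\f.(\g.(\h.((f h) (g h))))) p) p)
  Redex: ((\f.(\g.(\h.((f h) (g h))))) p)
Total redexes: 1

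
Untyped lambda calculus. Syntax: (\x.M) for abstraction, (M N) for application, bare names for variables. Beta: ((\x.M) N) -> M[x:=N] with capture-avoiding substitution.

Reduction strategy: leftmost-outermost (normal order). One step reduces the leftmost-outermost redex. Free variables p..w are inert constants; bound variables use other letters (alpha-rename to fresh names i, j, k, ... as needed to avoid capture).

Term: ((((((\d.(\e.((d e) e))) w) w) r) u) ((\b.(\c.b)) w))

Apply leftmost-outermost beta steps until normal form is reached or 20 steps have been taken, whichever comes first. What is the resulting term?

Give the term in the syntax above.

Answer: (((((w w) w) r) u) (\c.w))

Derivation:
Step 0: ((((((\d.(\e.((d e) e))) w) w) r) u) ((\b.(\c.b)) w))
Step 1: (((((\e.((w e) e)) w) r) u) ((\b.(\c.b)) w))
Step 2: (((((w w) w) r) u) ((\b.(\c.b)) w))
Step 3: (((((w w) w) r) u) (\c.w))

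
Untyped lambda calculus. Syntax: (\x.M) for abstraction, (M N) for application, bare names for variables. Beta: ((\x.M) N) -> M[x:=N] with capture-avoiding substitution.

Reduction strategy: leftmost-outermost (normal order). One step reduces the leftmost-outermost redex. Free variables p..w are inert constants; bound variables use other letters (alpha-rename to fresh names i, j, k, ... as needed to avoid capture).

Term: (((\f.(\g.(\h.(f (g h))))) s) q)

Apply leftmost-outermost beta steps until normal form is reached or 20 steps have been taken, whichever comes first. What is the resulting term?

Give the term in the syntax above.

Answer: (\h.(s (q h)))

Derivation:
Step 0: (((\f.(\g.(\h.(f (g h))))) s) q)
Step 1: ((\g.(\h.(s (g h)))) q)
Step 2: (\h.(s (q h)))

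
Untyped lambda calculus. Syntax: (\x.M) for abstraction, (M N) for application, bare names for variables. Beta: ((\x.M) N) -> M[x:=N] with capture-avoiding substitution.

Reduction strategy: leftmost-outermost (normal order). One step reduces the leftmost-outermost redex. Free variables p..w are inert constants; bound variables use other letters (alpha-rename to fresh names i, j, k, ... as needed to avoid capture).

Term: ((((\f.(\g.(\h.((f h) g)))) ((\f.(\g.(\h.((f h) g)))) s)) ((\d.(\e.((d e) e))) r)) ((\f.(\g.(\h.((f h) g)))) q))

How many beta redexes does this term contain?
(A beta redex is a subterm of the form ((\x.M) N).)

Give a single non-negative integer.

Answer: 4

Derivation:
Term: ((((\f.(\g.(\h.((f h) g)))) ((\f.(\g.(\h.((f h) g)))) s)) ((\d.(\e.((d e) e))) r)) ((\f.(\g.(\h.((f h) g)))) q))
  Redex: ((\f.(\g.(\h.((f h) g)))) ((\f.(\g.(\h.((f h) g)))) s))
  Redex: ((\f.(\g.(\h.((f h) g)))) s)
  Redex: ((\d.(\e.((d e) e))) r)
  Redex: ((\f.(\g.(\h.((f h) g)))) q)
Total redexes: 4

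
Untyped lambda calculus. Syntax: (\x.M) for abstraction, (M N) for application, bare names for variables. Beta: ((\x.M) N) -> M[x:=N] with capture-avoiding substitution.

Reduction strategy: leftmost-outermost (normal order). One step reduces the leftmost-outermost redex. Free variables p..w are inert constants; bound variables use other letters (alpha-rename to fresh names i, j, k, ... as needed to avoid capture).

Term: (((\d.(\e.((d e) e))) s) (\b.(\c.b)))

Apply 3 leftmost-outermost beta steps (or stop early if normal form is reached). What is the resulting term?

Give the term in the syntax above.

Answer: ((s (\b.(\c.b))) (\b.(\c.b)))

Derivation:
Step 0: (((\d.(\e.((d e) e))) s) (\b.(\c.b)))
Step 1: ((\e.((s e) e)) (\b.(\c.b)))
Step 2: ((s (\b.(\c.b))) (\b.(\c.b)))
Step 3: (normal form reached)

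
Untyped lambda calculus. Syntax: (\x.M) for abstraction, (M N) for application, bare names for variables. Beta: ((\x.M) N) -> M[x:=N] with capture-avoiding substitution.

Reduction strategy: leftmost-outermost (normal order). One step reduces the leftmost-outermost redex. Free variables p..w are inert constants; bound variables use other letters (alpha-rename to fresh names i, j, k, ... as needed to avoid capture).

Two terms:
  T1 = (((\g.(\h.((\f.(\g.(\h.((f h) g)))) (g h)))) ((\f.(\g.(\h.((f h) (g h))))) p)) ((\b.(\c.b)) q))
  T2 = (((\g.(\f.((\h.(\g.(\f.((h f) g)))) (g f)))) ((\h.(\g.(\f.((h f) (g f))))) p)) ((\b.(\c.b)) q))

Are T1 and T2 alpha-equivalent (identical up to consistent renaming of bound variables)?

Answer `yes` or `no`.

Term 1: (((\g.(\h.((\f.(\g.(\h.((f h) g)))) (g h)))) ((\f.(\g.(\h.((f h) (g h))))) p)) ((\b.(\c.b)) q))
Term 2: (((\g.(\f.((\h.(\g.(\f.((h f) g)))) (g f)))) ((\h.(\g.(\f.((h f) (g f))))) p)) ((\b.(\c.b)) q))
Alpha-equivalence: compare structure up to binder renaming.
Result: True

Answer: yes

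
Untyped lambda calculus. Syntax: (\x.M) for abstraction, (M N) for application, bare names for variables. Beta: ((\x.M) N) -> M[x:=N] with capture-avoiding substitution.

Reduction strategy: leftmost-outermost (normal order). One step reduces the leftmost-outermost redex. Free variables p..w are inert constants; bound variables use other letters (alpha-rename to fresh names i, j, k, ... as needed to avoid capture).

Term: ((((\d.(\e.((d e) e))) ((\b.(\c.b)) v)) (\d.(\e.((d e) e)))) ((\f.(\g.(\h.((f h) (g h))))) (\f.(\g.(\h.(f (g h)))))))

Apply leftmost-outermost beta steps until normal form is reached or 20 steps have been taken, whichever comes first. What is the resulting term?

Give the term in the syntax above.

Step 0: ((((\d.(\e.((d e) e))) ((\b.(\c.b)) v)) (\d.(\e.((d e) e)))) ((\f.(\g.(\h.((f h) (g h))))) (\f.(\g.(\h.(f (g h)))))))
Step 1: (((\e.((((\b.(\c.b)) v) e) e)) (\d.(\e.((d e) e)))) ((\f.(\g.(\h.((f h) (g h))))) (\f.(\g.(\h.(f (g h)))))))
Step 2: (((((\b.(\c.b)) v) (\d.(\e.((d e) e)))) (\d.(\e.((d e) e)))) ((\f.(\g.(\h.((f h) (g h))))) (\f.(\g.(\h.(f (g h)))))))
Step 3: ((((\c.v) (\d.(\e.((d e) e)))) (\d.(\e.((d e) e)))) ((\f.(\g.(\h.((f h) (g h))))) (\f.(\g.(\h.(f (g h)))))))
Step 4: ((v (\d.(\e.((d e) e)))) ((\f.(\g.(\h.((f h) (g h))))) (\f.(\g.(\h.(f (g h)))))))
Step 5: ((v (\d.(\e.((d e) e)))) (\g.(\h.(((\f.(\g.(\h.(f (g h))))) h) (g h)))))
Step 6: ((v (\d.(\e.((d e) e)))) (\g.(\h.((\g.(\i.(h (g i)))) (g h)))))
Step 7: ((v (\d.(\e.((d e) e)))) (\g.(\h.(\i.(h ((g h) i))))))

Answer: ((v (\d.(\e.((d e) e)))) (\g.(\h.(\i.(h ((g h) i))))))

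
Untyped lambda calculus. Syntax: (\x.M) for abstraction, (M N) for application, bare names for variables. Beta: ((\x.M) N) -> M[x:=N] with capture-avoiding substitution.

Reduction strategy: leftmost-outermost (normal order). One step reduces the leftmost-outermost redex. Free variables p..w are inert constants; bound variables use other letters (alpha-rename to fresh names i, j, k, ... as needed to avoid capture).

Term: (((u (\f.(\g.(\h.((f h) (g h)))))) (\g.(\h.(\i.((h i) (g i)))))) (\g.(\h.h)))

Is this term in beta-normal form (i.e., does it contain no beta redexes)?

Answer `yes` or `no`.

Answer: yes

Derivation:
Term: (((u (\f.(\g.(\h.((f h) (g h)))))) (\g.(\h.(\i.((h i) (g i)))))) (\g.(\h.h)))
No beta redexes found.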